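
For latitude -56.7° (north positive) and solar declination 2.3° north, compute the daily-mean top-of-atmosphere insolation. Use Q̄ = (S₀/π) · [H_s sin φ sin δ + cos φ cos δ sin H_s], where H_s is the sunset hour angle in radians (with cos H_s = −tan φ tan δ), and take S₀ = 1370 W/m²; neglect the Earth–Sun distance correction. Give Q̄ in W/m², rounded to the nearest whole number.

217 W/m²

The sunset hour angle satisfies cos H_s = −tan φ tan δ = 0.0611, giving H_s = 86.50°. In radians, H_s = 1.5097.
H_s sin φ sin δ = 1.5097 × -0.8358 × 0.0401 = -0.0506.
cos φ cos δ sin H_s = 0.5490 × 0.9992 × 0.9981 = 0.5475.
Q̄ = (1370/π) × (-0.0506 + 0.5475) = 436.08 × 0.4969 = 216.69 W/m².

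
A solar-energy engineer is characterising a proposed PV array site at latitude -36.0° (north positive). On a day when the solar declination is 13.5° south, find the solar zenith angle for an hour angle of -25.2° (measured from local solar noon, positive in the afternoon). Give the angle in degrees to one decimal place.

cos θ_z = sin φ sin δ + cos φ cos δ cos H = (-0.5878)(-0.2334) + (0.8090)(0.9724)(0.9048) = 0.8490.
θ_z = arccos(0.8490) = 31.90°.

31.9°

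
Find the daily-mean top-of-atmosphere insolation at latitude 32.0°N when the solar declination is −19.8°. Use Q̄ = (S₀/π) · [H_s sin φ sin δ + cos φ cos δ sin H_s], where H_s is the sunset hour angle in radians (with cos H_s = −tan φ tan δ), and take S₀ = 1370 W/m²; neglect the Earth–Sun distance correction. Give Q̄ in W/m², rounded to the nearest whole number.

−tan φ tan δ = −(0.6249)(-0.3600) = 0.2250; H_s = arccos(0.2250) = 77.00°. In radians, H_s = 1.3439.
H_s sin φ sin δ = 1.3439 × 0.5299 × -0.3387 = -0.2412.
cos φ cos δ sin H_s = 0.8480 × 0.9409 × 0.9744 = 0.7775.
Q̄ = (1370/π) × (-0.2412 + 0.7775) = 436.08 × 0.5363 = 233.87 W/m².

234 W/m²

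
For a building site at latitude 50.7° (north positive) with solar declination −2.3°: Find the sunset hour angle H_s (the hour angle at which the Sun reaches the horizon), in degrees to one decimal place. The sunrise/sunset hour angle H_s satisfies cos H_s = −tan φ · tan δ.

87.2°

−tan φ tan δ = −(1.2218)(-0.0402) = 0.0491; H_s = arccos(0.0491) = 87.19°.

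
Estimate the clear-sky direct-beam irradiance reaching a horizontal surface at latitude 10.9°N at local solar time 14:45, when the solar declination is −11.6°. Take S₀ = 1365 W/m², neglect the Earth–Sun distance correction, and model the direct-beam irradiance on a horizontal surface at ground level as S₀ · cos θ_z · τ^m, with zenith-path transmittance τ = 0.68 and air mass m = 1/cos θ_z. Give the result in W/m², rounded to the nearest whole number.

533 W/m²

Hour angle H = 15° × (14.75 − 12) = 41.25°.
cos θ_z = sin(10.9°) sin(-11.6°) + cos(10.9°) cos(-11.6°) cos(41.25°) = -0.0380 + 0.7232 = 0.6852.
Air mass m = 1/cos θ_z = 1/0.6852 = 1.459; τ^m = 0.68^1.459 = 0.5697.
Surface direct beam = 1365 × 0.6852 × 0.5697 = 532.84 W/m².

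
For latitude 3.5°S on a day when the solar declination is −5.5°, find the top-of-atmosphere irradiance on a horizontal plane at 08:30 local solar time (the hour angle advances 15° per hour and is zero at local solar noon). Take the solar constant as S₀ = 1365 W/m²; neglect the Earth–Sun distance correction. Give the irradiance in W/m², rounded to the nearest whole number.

834 W/m²

Hour angle H = 15° × (8.5 − 12) = -52.50°.
cos θ_z = sin φ sin δ + cos φ cos δ cos H = (-0.0610)(-0.0958) + (0.9981)(0.9954)(0.6088) = 0.6107.
Top-of-atmosphere irradiance = S₀ cos θ_z = 1365 × 0.6107 = 833.61 W/m².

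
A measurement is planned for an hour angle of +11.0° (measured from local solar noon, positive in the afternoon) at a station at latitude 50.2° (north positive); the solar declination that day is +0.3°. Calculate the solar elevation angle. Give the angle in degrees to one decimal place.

With φ = 50.2°, δ = 0.3°, H = 11.00°: sin φ sin δ = 0.0040, cos φ cos δ cos H = 0.6283, so cos θ_z = 0.6323.
θ_z = arccos(0.6323) = 50.78°, so the elevation is 90° − 50.78° = 39.22°.

39.2°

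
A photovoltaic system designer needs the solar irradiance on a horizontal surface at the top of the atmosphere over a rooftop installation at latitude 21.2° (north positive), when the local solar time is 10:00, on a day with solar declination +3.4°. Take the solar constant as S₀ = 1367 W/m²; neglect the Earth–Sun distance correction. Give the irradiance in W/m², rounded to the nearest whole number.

Hour angle H = 15° × (10 − 12) = -30.00°.
cos θ_z = sin φ sin δ + cos φ cos δ cos H = (0.3616)(0.0593) + (0.9323)(0.9982)(0.8660) = 0.8274.
Top-of-atmosphere irradiance = S₀ cos θ_z = 1367 × 0.8274 = 1131.06 W/m².

1131 W/m²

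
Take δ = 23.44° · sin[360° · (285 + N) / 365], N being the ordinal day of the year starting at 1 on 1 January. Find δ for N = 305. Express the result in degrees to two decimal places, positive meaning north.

360 × (285 + 305) / 365 = 581.918°; sin(581.918°) = -0.6681.
δ = 23.44 × -0.6681 = -15.660° ≈ -15.66°.

-15.66°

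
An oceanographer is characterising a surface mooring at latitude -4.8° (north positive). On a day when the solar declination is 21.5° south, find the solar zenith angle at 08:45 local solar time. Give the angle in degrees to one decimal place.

Hour angle H = 15° × (8.75 − 12) = -48.75°.
With φ = -4.8°, δ = -21.5°, H = -48.75°: sin φ sin δ = 0.0307, cos φ cos δ cos H = 0.6113, so cos θ_z = 0.6420.
θ_z = arccos(0.6420) = 50.06°.

50.1°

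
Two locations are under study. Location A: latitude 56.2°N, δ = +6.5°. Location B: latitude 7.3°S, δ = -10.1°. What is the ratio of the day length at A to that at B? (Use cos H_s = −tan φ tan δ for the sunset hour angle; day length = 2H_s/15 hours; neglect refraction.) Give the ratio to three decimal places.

1.093

A: H_s = arccos(−tan 56.2° · tan 6.5°) = 99.80°, so 2H_s/15 = 13.3067 h.
B: H_s = arccos(−tan -7.3° · tan -10.1°) = 91.31°, so 2H_s/15 = 12.1747 h.
Ratio A/B = 13.3067 / 12.1747 = 1.0930.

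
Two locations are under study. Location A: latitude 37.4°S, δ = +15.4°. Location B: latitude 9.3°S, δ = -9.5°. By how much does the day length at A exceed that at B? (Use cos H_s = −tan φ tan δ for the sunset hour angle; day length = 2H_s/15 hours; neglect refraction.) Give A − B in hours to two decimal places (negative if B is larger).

-1.83 h

A: H_s = arccos(−tan -37.4° · tan 15.4°) = 77.84°, so 2H_s/15 = 10.3787 h.
B: H_s = arccos(−tan -9.3° · tan -9.5°) = 91.57°, so 2H_s/15 = 12.2093 h.
A − B = 10.3787 − 12.2093 = -1.8306 h.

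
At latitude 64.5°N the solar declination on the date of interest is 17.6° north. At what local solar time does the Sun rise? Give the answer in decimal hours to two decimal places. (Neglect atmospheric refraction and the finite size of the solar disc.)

3.22 h

cos H_s = −tan(64.5°) · tan(17.6°) = -0.6651, so H_s = arccos(-0.6651) = 131.69°.
Sunrise is at 12 − H_s/15 = 12 − 8.779 = 3.221 h local solar time.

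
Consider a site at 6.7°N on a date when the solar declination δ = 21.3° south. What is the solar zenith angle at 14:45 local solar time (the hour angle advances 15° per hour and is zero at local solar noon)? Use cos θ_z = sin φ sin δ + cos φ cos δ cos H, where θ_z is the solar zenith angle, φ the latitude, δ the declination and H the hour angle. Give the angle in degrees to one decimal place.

49.2°

Hour angle H = 15° × (14.75 − 12) = 41.25°.
With φ = 6.7°, δ = -21.3°, H = 41.25°: sin φ sin δ = -0.0424, cos φ cos δ cos H = 0.6957, so cos θ_z = 0.6533.
θ_z = arccos(0.6533) = 49.21°.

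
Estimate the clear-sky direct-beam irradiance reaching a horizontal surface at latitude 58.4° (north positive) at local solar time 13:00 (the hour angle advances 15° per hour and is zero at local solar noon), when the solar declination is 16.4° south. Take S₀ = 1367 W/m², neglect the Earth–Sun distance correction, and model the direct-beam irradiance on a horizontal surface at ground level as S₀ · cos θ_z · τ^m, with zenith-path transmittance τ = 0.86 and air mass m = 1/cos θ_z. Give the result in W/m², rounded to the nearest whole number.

Hour angle H = 15° × (13 − 12) = 15.00°.
cos θ_z = sin φ sin δ + cos φ cos δ cos H = (0.8517)(-0.2823) + (0.5240)(0.9593)(0.9659) = 0.2451.
Air mass m = 1/cos θ_z = 1/0.2451 = 4.080; τ^m = 0.86^4.080 = 0.5404.
Surface direct beam = 1367 × 0.2451 × 0.5404 = 181.06 W/m².

181 W/m²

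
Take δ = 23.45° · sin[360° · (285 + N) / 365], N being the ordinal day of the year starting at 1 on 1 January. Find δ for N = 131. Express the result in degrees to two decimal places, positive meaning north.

+18.04°

360 × (285 + 131) / 365 = 410.301°; sin(410.301°) = 0.7694.
δ = 23.45 × 0.7694 = 18.042° ≈ +18.04°.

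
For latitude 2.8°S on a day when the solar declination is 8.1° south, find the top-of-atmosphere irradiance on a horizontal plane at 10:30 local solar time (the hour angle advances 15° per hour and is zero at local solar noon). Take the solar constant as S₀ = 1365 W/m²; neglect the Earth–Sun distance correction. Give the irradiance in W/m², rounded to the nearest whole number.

Hour angle H = 15° × (10.5 − 12) = -22.50°.
cos θ_z = sin φ sin δ + cos φ cos δ cos H = (-0.0488)(-0.1409) + (0.9988)(0.9900)(0.9239) = 0.9204.
Top-of-atmosphere irradiance = S₀ cos θ_z = 1365 × 0.9204 = 1256.35 W/m².

1256 W/m²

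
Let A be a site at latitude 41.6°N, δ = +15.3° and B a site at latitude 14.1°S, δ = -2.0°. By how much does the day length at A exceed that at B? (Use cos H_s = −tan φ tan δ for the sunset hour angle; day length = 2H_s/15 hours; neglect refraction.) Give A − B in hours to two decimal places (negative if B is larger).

+1.81 h

A: H_s = arccos(−tan 41.6° · tan 15.3°) = 104.06°, so 2H_s/15 = 13.8747 h.
B: H_s = arccos(−tan -14.1° · tan -2.0°) = 90.50°, so 2H_s/15 = 12.0667 h.
A − B = 13.8747 − 12.0667 = 1.8080 h.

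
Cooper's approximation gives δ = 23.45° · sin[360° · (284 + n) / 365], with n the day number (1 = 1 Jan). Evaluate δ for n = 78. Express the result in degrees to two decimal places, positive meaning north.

-1.21°

360 × (284 + 78) / 365 = 357.041°; sin(357.041°) = -0.0516.
δ = 23.45 × -0.0516 = -1.210° ≈ -1.21°.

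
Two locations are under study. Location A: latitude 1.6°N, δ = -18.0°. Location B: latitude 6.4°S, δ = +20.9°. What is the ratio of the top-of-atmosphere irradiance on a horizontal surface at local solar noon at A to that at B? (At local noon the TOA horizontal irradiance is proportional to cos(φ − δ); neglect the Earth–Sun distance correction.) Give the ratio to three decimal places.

1.060

A: cos θ_z = cos(1.6° − (-18.0°)) = 0.9421.
B: cos θ_z = cos(-6.4° − (20.9°)) = 0.8886.
Ratio A/B = 0.9421 / 0.8886 = 1.0602.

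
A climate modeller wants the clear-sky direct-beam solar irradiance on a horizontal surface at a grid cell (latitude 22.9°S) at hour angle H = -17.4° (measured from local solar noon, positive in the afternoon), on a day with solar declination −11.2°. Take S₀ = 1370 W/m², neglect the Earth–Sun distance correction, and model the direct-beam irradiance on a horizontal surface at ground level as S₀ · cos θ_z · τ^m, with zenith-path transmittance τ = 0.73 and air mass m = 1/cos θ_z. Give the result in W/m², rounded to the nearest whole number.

919 W/m²

With φ = -22.9°, δ = -11.2°, H = -17.40°: sin φ sin δ = 0.0756, cos φ cos δ cos H = 0.8623, so cos θ_z = 0.9379.
Air mass m = 1/cos θ_z = 1/0.9379 = 1.066; τ^m = 0.73^1.066 = 0.7150.
Surface direct beam = 1370 × 0.9379 × 0.7150 = 918.72 W/m².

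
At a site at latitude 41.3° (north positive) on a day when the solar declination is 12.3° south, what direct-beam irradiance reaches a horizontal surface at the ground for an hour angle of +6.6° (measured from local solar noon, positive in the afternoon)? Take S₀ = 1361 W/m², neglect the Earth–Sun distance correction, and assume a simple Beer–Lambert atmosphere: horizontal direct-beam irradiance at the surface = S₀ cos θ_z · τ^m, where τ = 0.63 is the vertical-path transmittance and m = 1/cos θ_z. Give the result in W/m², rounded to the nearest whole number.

cos θ_z = sin φ sin δ + cos φ cos δ cos H = (0.6600)(-0.2130) + (0.7513)(0.9770)(0.9934) = 0.5886.
Air mass m = 1/cos θ_z = 1/0.5886 = 1.699; τ^m = 0.63^1.699 = 0.4561.
Surface direct beam = 1361 × 0.5886 × 0.4561 = 365.37 W/m².

365 W/m²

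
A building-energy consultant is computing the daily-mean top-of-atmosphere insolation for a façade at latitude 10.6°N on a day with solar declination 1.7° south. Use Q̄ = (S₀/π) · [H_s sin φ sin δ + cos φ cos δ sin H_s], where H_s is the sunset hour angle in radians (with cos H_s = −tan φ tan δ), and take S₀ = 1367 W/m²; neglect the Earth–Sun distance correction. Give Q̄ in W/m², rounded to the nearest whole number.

424 W/m²

cos H_s = −tan(10.6°) · tan(-1.7°) = 0.0056, so H_s = arccos(0.0056) = 89.68°. In radians, H_s = 1.5652.
H_s sin φ sin δ = 1.5652 × 0.1840 × -0.0297 = -0.0086.
cos φ cos δ sin H_s = 0.9829 × 0.9996 × 1.0000 = 0.9825.
Q̄ = (1367/π) × (-0.0086 + 0.9825) = 435.13 × 0.9739 = 423.77 W/m².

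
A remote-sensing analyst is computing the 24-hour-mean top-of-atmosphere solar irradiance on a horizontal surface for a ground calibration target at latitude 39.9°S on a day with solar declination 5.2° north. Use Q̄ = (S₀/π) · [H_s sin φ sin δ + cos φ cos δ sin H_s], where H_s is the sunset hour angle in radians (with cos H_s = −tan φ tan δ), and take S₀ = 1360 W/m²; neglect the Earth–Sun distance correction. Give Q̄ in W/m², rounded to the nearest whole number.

cos H_s = −tan(-39.9°) · tan(5.2°) = 0.0761, so H_s = arccos(0.0761) = 85.64°. In radians, H_s = 1.4947.
H_s sin φ sin δ = 1.4947 × -0.6414 × 0.0906 = -0.0869.
cos φ cos δ sin H_s = 0.7672 × 0.9959 × 0.9971 = 0.7618.
Q̄ = (1360/π) × (-0.0869 + 0.7618) = 432.90 × 0.6749 = 292.16 W/m².

292 W/m²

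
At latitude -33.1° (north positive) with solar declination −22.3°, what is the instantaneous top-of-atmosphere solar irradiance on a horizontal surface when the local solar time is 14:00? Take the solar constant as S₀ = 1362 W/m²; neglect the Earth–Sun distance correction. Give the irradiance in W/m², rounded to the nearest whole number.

Hour angle H = 15° × (14 − 12) = 30.00°.
cos θ_z = sin(-33.1°) sin(-22.3°) + cos(-33.1°) cos(-22.3°) cos(30.00°) = 0.2072 + 0.6712 = 0.8784.
Top-of-atmosphere irradiance = S₀ cos θ_z = 1362 × 0.8784 = 1196.38 W/m².

1196 W/m²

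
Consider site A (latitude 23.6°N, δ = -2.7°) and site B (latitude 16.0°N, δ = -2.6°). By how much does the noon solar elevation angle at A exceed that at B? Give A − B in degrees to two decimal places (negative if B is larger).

-7.70°

A: 90° − |23.6 − (-2.7)| = 63.70°.
B: 90° − |16.0 − (-2.6)| = 71.40°.
A − B = 63.70 − 71.40 = -7.70°.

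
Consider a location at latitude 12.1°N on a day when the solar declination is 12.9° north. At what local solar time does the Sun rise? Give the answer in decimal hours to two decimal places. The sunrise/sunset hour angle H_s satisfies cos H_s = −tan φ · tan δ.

−tan φ tan δ = −(0.2144)(0.2290) = -0.0491; H_s = arccos(-0.0491) = 92.81°.
Sunrise is at 12 − H_s/15 = 12 − 6.187 = 5.813 h local solar time.

5.81 h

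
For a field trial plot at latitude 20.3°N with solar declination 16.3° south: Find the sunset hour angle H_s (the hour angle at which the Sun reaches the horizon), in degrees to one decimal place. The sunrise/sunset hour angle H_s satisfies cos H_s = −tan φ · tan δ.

83.8°

−tan φ tan δ = −(0.3699)(-0.2924) = 0.1082; H_s = arccos(0.1082) = 83.79°.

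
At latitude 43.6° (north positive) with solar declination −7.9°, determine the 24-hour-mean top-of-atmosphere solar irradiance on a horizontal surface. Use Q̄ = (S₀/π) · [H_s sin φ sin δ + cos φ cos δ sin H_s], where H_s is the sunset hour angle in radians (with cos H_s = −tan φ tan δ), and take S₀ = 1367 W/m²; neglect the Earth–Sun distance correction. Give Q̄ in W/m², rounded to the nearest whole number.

250 W/m²

−tan φ tan δ = −(0.9523)(-0.1388) = 0.1322; H_s = arccos(0.1322) = 82.40°. In radians, H_s = 1.4382.
H_s sin φ sin δ = 1.4382 × 0.6896 × -0.1374 = -0.1363.
cos φ cos δ sin H_s = 0.7242 × 0.9905 × 0.9912 = 0.7110.
Q̄ = (1367/π) × (-0.1363 + 0.7110) = 435.13 × 0.5747 = 250.07 W/m².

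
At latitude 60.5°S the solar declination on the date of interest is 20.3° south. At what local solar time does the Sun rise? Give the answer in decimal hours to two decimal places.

3.28 h

cos H_s = −tan(-60.5°) · tan(-20.3°) = -0.6538, so H_s = arccos(-0.6538) = 130.83°.
Sunrise is at 12 − H_s/15 = 12 − 8.722 = 3.278 h local solar time.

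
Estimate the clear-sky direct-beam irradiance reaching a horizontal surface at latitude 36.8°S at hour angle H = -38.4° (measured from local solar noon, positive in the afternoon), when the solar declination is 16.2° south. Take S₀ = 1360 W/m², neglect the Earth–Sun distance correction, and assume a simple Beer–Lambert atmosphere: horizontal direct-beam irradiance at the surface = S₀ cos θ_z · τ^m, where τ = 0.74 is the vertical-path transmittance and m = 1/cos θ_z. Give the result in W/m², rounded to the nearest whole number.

cos θ_z = sin φ sin δ + cos φ cos δ cos H = (-0.5990)(-0.2790) + (0.8007)(0.9603)(0.7837) = 0.7697.
Air mass m = 1/cos θ_z = 1/0.7697 = 1.299; τ^m = 0.74^1.299 = 0.6763.
Surface direct beam = 1360 × 0.7697 × 0.6763 = 707.95 W/m².

708 W/m²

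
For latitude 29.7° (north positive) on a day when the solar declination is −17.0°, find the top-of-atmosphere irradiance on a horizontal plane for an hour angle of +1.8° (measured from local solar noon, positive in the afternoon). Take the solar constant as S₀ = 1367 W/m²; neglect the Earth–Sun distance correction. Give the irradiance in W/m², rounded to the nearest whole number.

cos θ_z = sin φ sin δ + cos φ cos δ cos H = (0.4955)(-0.2924) + (0.8686)(0.9563)(0.9995) = 0.6853.
Top-of-atmosphere irradiance = S₀ cos θ_z = 1367 × 0.6853 = 936.81 W/m².

937 W/m²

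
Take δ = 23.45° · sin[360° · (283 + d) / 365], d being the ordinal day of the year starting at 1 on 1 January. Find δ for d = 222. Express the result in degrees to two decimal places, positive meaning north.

+15.67°

360 × (283 + 222) / 365 = 498.082°; sin(498.082°) = 0.6681.
δ = 23.45 × 0.6681 = 15.667° ≈ +15.67°.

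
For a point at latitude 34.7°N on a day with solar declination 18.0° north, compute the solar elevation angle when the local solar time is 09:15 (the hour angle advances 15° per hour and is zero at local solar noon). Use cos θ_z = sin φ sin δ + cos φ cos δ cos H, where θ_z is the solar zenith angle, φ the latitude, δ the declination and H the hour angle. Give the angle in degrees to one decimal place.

49.8°

Hour angle H = 15° × (9.25 − 12) = -41.25°.
With φ = 34.7°, δ = 18.0°, H = -41.25°: sin φ sin δ = 0.1759, cos φ cos δ cos H = 0.5879, so cos θ_z = 0.7638.
θ_z = arccos(0.7638) = 40.20°, so the elevation is 90° − 40.20° = 49.80°.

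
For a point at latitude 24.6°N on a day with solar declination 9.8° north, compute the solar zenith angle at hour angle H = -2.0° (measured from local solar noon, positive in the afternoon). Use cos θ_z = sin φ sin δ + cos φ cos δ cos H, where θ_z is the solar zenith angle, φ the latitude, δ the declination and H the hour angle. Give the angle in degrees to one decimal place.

cos θ_z = sin φ sin δ + cos φ cos δ cos H = (0.4163)(0.1702) + (0.9092)(0.9854)(0.9994) = 0.9662.
θ_z = arccos(0.9662) = 14.94°.

14.9°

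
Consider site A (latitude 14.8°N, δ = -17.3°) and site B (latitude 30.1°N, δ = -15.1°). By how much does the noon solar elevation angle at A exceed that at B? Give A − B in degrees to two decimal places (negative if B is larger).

A: 90° − |14.8 − (-17.3)| = 57.90°.
B: 90° − |30.1 − (-15.1)| = 44.80°.
A − B = 57.90 − 44.80 = 13.10°.

+13.10°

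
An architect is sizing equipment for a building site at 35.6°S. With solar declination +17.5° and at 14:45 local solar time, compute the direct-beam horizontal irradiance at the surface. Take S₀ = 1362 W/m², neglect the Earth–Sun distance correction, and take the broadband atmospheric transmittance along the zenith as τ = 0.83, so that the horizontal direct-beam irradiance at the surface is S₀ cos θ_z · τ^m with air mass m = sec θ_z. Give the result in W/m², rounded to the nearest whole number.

352 W/m²

Hour angle H = 15° × (14.75 − 12) = 41.25°.
With φ = -35.6°, δ = 17.5°, H = 41.25°: sin φ sin δ = -0.1750, cos φ cos δ cos H = 0.5830, so cos θ_z = 0.4080.
Air mass m = 1/cos θ_z = 1/0.4080 = 2.451; τ^m = 0.83^2.451 = 0.6334.
Surface direct beam = 1362 × 0.4080 × 0.6334 = 351.98 W/m².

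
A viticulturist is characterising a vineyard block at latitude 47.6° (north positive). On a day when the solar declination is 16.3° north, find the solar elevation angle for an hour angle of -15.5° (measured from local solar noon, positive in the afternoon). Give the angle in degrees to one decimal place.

cos θ_z = sin φ sin δ + cos φ cos δ cos H = (0.7385)(0.2807) + (0.6743)(0.9598)(0.9636) = 0.8309.
θ_z = arccos(0.8309) = 33.81°, so the elevation is 90° − 33.81° = 56.19°.

56.2°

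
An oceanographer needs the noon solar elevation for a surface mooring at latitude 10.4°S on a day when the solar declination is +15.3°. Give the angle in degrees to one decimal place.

64.3°

At local solar noon the hour angle is zero, so the elevation is 90° − |φ − δ| = 90° − |-10.4° − (15.3°)| = 90° − 25.7° = 64.3°.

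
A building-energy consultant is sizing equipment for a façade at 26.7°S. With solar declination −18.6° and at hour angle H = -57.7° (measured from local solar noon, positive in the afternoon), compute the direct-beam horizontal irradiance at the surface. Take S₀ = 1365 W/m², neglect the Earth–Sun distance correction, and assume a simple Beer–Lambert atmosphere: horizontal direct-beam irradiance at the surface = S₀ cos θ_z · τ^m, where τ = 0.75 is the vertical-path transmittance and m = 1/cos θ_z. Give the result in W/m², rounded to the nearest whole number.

502 W/m²

cos θ_z = sin(-26.7°) sin(-18.6°) + cos(-26.7°) cos(-18.6°) cos(-57.70°) = 0.1433 + 0.4524 = 0.5957.
Air mass m = 1/cos θ_z = 1/0.5957 = 1.679; τ^m = 0.75^1.679 = 0.6169.
Surface direct beam = 1365 × 0.5957 × 0.6169 = 501.62 W/m².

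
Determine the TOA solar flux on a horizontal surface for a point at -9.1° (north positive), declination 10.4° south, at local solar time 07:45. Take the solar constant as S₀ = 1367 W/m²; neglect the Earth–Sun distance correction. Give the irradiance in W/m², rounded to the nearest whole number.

Hour angle H = 15° × (7.75 − 12) = -63.75°.
cos θ_z = sin(-9.1°) sin(-10.4°) + cos(-9.1°) cos(-10.4°) cos(-63.75°) = 0.0286 + 0.4295 = 0.4581.
Top-of-atmosphere irradiance = S₀ cos θ_z = 1367 × 0.4581 = 626.22 W/m².

626 W/m²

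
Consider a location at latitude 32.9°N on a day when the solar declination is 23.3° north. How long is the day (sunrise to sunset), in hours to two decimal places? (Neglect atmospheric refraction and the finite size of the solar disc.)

The sunset hour angle satisfies cos H_s = −tan φ tan δ = -0.2786, giving H_s = 106.18°.
Day length = 2 H_s / 15° h⁻¹ = 212.36° / 15 = 14.157 h.

14.16 hours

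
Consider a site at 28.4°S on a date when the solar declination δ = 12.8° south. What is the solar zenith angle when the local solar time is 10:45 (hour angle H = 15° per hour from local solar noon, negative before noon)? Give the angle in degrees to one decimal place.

23.4°

Hour angle H = 15° × (10.75 − 12) = -18.75°.
With φ = -28.4°, δ = -12.8°, H = -18.75°: sin φ sin δ = 0.1054, cos φ cos δ cos H = 0.8123, so cos θ_z = 0.9177.
θ_z = arccos(0.9177) = 23.41°.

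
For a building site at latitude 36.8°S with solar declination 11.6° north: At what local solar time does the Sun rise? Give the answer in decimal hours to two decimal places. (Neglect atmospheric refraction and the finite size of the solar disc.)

−tan φ tan δ = −(-0.7481)(0.2053) = 0.1536; H_s = arccos(0.1536) = 81.16°.
Sunrise is at 12 − H_s/15 = 12 − 5.411 = 6.589 h local solar time.

6.59 h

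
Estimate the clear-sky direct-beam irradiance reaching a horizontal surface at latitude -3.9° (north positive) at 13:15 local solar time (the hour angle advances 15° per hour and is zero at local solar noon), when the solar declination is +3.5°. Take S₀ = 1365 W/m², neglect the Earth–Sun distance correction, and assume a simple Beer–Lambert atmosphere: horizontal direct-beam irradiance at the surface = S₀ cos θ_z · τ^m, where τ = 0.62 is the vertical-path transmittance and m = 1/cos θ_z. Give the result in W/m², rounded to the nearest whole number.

770 W/m²

Hour angle H = 15° × (13.25 − 12) = 18.75°.
With φ = -3.9°, δ = 3.5°, H = 18.75°: sin φ sin δ = -0.0042, cos φ cos δ cos H = 0.9430, so cos θ_z = 0.9388.
Air mass m = 1/cos θ_z = 1/0.9388 = 1.065; τ^m = 0.62^1.065 = 0.6010.
Surface direct beam = 1365 × 0.9388 × 0.6010 = 770.16 W/m².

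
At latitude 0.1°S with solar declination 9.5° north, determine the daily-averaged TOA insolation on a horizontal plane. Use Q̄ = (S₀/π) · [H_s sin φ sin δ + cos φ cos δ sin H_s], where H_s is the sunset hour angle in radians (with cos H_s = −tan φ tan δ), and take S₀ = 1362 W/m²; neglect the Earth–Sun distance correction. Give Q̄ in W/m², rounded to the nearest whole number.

427 W/m²

cos H_s = −tan(-0.1°) · tan(9.5°) = 0.0003, so H_s = arccos(0.0003) = 89.98°. In radians, H_s = 1.5704.
H_s sin φ sin δ = 1.5704 × -0.0017 × 0.1650 = -0.0004.
cos φ cos δ sin H_s = 1.0000 × 0.9863 × 1.0000 = 0.9863.
Q̄ = (1362/π) × (-0.0004 + 0.9863) = 433.54 × 0.9859 = 427.43 W/m².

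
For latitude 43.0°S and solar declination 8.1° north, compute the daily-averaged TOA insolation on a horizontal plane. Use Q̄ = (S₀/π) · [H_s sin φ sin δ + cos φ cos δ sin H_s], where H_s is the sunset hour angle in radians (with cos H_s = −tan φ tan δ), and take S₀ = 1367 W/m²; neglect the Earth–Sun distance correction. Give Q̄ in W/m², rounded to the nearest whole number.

252 W/m²

The sunset hour angle satisfies cos H_s = −tan φ tan δ = 0.1327, giving H_s = 82.37°. In radians, H_s = 1.4376.
H_s sin φ sin δ = 1.4376 × -0.6820 × 0.1409 = -0.1381.
cos φ cos δ sin H_s = 0.7314 × 0.9900 × 0.9911 = 0.7176.
Q̄ = (1367/π) × (-0.1381 + 0.7176) = 435.13 × 0.5795 = 252.16 W/m².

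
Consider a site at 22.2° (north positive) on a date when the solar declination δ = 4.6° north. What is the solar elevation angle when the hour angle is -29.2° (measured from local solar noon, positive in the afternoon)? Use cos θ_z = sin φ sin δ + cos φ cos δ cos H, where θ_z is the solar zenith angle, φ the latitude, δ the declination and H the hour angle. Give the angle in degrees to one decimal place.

With φ = 22.2°, δ = 4.6°, H = -29.20°: sin φ sin δ = 0.0303, cos φ cos δ cos H = 0.8056, so cos θ_z = 0.8359.
θ_z = arccos(0.8359) = 33.29°, so the elevation is 90° − 33.29° = 56.71°.

56.7°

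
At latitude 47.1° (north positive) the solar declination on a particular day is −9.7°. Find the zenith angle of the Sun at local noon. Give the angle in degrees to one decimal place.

At local solar noon the hour angle is zero, so the zenith angle is |φ − δ| = |47.1° − (-9.7°)| = 56.8°.

56.8°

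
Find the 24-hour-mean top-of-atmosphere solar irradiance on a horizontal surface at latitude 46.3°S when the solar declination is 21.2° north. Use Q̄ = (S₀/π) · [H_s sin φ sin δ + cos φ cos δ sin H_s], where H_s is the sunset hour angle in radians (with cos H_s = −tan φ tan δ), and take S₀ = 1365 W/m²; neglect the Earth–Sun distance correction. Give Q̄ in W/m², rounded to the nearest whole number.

cos H_s = −tan(-46.3°) · tan(21.2°) = 0.4059, so H_s = arccos(0.4059) = 66.05°. In radians, H_s = 1.1528.
H_s sin φ sin δ = 1.1528 × -0.7230 × 0.3616 = -0.3014.
cos φ cos δ sin H_s = 0.6909 × 0.9323 × 0.9139 = 0.5887.
Q̄ = (1365/π) × (-0.3014 + 0.5887) = 434.49 × 0.2873 = 124.83 W/m².

125 W/m²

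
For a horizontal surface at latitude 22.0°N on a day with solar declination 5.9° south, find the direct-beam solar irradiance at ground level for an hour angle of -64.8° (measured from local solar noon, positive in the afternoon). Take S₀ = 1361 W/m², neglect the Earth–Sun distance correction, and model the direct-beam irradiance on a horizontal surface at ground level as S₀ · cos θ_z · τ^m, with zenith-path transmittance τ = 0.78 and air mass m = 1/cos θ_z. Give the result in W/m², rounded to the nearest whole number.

239 W/m²

cos θ_z = sin φ sin δ + cos φ cos δ cos H = (0.3746)(-0.1028) + (0.9272)(0.9947)(0.4258) = 0.3542.
Air mass m = 1/cos θ_z = 1/0.3542 = 2.823; τ^m = 0.78^2.823 = 0.4959.
Surface direct beam = 1361 × 0.3542 × 0.4959 = 239.06 W/m².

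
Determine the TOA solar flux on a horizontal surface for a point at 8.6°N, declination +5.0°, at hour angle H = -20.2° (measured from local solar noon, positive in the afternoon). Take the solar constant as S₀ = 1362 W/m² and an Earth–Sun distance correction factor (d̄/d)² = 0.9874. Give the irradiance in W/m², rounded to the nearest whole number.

1261 W/m²

With φ = 8.6°, δ = 5.0°, H = -20.20°: sin φ sin δ = 0.0130, cos φ cos δ cos H = 0.9244, so cos θ_z = 0.9374.
Top-of-atmosphere irradiance = S₀ (d̄/d)² cos θ_z = 1362 × 0.9874 × 0.9374 = 1260.65 W/m².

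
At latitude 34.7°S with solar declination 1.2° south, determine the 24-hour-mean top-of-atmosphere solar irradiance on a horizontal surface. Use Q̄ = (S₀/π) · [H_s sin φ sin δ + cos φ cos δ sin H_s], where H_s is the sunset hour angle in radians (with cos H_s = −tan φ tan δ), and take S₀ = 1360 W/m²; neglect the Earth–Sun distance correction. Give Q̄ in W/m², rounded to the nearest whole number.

cos H_s = −tan(-34.7°) · tan(-1.2°) = -0.0145, so H_s = arccos(-0.0145) = 90.83°. In radians, H_s = 1.5853.
H_s sin φ sin δ = 1.5853 × -0.5693 × -0.0209 = 0.0189.
cos φ cos δ sin H_s = 0.8221 × 0.9998 × 0.9999 = 0.8219.
Q̄ = (1360/π) × (0.0189 + 0.8219) = 432.90 × 0.8408 = 363.98 W/m².

364 W/m²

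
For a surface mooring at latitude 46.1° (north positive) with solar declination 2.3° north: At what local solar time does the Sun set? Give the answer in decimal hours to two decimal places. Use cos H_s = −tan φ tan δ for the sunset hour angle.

18.16 h

The sunset hour angle satisfies cos H_s = −tan φ tan δ = -0.0417, giving H_s = 92.39°.
Sunset is at 12 + H_s/15 = 12 + 6.159 = 18.159 h local solar time.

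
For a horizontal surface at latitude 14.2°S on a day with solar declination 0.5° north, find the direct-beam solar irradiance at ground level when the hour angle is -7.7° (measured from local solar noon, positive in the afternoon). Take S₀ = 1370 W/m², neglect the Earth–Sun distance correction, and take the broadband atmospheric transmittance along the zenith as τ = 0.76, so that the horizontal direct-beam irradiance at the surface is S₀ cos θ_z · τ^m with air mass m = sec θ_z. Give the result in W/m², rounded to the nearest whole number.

cos θ_z = sin φ sin δ + cos φ cos δ cos H = (-0.2453)(0.0087) + (0.9694)(1.0000)(0.9910) = 0.9585.
Air mass m = 1/cos θ_z = 1/0.9585 = 1.043; τ^m = 0.76^1.043 = 0.7511.
Surface direct beam = 1370 × 0.9585 × 0.7511 = 986.30 W/m².

986 W/m²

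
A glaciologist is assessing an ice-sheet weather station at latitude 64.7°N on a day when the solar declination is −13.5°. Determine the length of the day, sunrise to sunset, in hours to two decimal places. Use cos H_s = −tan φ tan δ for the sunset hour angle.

7.93 hours

cos H_s = −tan(64.7°) · tan(-13.5°) = 0.5079, so H_s = arccos(0.5079) = 59.48°.
Day length = 2 H_s / 15° h⁻¹ = 118.96° / 15 = 7.931 h.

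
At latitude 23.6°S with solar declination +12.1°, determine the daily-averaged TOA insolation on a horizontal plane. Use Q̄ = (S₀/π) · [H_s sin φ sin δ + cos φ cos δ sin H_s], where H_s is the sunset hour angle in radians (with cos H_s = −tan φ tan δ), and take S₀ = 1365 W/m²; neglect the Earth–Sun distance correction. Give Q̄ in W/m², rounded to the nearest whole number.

334 W/m²

−tan φ tan δ = −(-0.4369)(0.2144) = 0.0937; H_s = arccos(0.0937) = 84.62°. In radians, H_s = 1.4769.
H_s sin φ sin δ = 1.4769 × -0.4003 × 0.2096 = -0.1239.
cos φ cos δ sin H_s = 0.9164 × 0.9778 × 0.9956 = 0.8921.
Q̄ = (1365/π) × (-0.1239 + 0.8921) = 434.49 × 0.7682 = 333.78 W/m².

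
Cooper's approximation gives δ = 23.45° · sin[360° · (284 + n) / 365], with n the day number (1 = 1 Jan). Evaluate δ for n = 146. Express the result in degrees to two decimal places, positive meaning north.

+21.10°

360 × (284 + 146) / 365 = 424.110°; sin(424.110°) = 0.8996.
δ = 23.45 × 0.8996 = 21.096° ≈ +21.10°.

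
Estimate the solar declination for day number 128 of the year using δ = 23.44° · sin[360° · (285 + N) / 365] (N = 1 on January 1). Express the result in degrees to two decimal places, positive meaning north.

+17.24°

360 × (285 + 128) / 365 = 407.342°; sin(407.342°) = 0.7354.
δ = 23.44 × 0.7354 = 17.238° ≈ +17.24°.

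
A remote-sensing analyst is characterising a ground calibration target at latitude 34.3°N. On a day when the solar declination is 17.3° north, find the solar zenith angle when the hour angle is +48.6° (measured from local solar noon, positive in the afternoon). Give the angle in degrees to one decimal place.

46.4°

cos θ_z = sin(34.3°) sin(17.3°) + cos(34.3°) cos(17.3°) cos(48.60°) = 0.1676 + 0.5216 = 0.6892.
θ_z = arccos(0.6892) = 46.43°.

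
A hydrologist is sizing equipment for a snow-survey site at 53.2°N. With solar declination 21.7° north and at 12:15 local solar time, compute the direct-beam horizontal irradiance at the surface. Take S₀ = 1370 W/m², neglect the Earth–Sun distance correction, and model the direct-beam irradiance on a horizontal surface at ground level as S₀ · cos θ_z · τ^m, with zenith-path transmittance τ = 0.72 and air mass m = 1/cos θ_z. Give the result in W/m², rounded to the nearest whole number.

Hour angle H = 15° × (12.25 − 12) = 3.75°.
With φ = 53.2°, δ = 21.7°, H = 3.75°: sin φ sin δ = 0.2961, cos φ cos δ cos H = 0.5554, so cos θ_z = 0.8515.
Air mass m = 1/cos θ_z = 1/0.8515 = 1.174; τ^m = 0.72^1.174 = 0.6800.
Surface direct beam = 1370 × 0.8515 × 0.6800 = 793.26 W/m².

793 W/m²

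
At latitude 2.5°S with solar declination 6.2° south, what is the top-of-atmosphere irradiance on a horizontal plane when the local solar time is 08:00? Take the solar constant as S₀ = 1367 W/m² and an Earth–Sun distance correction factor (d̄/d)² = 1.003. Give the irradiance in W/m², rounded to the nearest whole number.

Hour angle H = 15° × (8 − 12) = -60.00°.
cos θ_z = sin φ sin δ + cos φ cos δ cos H = (-0.0436)(-0.1080) + (0.9990)(0.9942)(0.5000) = 0.5013.
Top-of-atmosphere irradiance = S₀ (d̄/d)² cos θ_z = 1367 × 1.003 × 0.5013 = 687.33 W/m².

687 W/m²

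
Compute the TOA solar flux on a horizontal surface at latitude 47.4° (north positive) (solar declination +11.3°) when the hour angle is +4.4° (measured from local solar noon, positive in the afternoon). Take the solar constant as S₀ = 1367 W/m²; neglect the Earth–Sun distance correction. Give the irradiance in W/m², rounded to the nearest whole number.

1102 W/m²

cos θ_z = sin(47.4°) sin(11.3°) + cos(47.4°) cos(11.3°) cos(4.40°) = 0.1442 + 0.6618 = 0.8060.
Top-of-atmosphere irradiance = S₀ cos θ_z = 1367 × 0.8060 = 1101.80 W/m².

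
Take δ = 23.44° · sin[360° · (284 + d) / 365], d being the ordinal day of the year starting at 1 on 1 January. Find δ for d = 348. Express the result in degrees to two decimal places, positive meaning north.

-23.28°

360 × (284 + 348) / 365 = 623.342°; sin(623.342°) = -0.9933.
δ = 23.44 × -0.9933 = -23.283° ≈ -23.28°.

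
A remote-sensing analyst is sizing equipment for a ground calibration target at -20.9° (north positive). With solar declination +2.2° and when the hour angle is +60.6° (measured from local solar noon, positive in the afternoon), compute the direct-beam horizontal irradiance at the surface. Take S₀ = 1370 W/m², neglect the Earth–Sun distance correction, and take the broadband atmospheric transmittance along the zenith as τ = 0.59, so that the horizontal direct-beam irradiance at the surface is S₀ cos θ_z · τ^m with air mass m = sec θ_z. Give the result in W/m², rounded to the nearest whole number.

cos θ_z = sin φ sin δ + cos φ cos δ cos H = (-0.3567)(0.0384) + (0.9342)(0.9993)(0.4909) = 0.4446.
Air mass m = 1/cos θ_z = 1/0.4446 = 2.249; τ^m = 0.59^2.249 = 0.3052.
Surface direct beam = 1370 × 0.4446 × 0.3052 = 185.90 W/m².

186 W/m²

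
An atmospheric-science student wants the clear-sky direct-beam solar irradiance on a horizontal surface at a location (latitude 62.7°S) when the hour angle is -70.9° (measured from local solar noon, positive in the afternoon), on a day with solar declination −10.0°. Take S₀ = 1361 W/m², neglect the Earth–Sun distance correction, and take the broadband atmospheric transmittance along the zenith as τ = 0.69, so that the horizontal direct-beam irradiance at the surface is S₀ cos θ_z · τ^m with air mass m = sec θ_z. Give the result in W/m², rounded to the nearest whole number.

120 W/m²

With φ = -62.7°, δ = -10.0°, H = -70.90°: sin φ sin δ = 0.1543, cos φ cos δ cos H = 0.1478, so cos θ_z = 0.3021.
Air mass m = 1/cos θ_z = 1/0.3021 = 3.310; τ^m = 0.69^3.310 = 0.2928.
Surface direct beam = 1361 × 0.3021 × 0.2928 = 120.39 W/m².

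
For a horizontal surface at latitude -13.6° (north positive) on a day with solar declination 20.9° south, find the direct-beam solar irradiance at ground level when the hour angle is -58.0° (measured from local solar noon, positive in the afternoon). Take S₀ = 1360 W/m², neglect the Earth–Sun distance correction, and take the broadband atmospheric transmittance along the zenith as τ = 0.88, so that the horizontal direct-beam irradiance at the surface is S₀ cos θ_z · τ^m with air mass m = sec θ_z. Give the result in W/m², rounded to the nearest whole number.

613 W/m²

cos θ_z = sin φ sin δ + cos φ cos δ cos H = (-0.2351)(-0.3567) + (0.9720)(0.9342)(0.5299) = 0.5650.
Air mass m = 1/cos θ_z = 1/0.5650 = 1.770; τ^m = 0.88^1.770 = 0.7975.
Surface direct beam = 1360 × 0.5650 × 0.7975 = 612.80 W/m².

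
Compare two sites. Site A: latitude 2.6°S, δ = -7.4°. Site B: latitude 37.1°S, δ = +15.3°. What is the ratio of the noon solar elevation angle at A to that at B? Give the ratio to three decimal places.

A: 90° − |-2.6 − (-7.4)| = 85.20°.
B: 90° − |-37.1 − (15.3)| = 37.60°.
Ratio A/B = 85.2000 / 37.6000 = 2.2660.

2.266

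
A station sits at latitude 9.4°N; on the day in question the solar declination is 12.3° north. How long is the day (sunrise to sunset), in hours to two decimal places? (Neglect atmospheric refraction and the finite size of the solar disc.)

12.28 hours

The sunset hour angle satisfies cos H_s = −tan φ tan δ = -0.0361, giving H_s = 92.07°.
Day length = 2 H_s / 15° h⁻¹ = 184.14° / 15 = 12.276 h.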